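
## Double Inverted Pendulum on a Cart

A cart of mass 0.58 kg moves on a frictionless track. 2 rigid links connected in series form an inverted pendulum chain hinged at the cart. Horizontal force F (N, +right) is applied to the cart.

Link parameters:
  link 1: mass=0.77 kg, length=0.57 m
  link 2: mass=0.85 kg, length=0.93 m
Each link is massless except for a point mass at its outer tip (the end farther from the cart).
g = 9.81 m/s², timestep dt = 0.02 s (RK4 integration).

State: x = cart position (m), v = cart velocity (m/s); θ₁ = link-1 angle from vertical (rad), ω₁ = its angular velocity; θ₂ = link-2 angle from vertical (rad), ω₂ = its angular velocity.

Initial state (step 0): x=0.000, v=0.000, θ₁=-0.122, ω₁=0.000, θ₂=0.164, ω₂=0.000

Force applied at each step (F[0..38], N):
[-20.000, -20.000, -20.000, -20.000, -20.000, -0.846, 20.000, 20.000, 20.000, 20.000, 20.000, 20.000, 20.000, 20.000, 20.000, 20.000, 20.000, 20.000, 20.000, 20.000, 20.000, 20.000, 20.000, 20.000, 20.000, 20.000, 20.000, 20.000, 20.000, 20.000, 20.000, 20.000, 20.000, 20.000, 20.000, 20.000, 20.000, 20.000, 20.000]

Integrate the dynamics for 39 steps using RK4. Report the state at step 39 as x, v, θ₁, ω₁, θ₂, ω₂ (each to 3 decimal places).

Answer: x=1.364, v=6.707, θ₁=2.333, ω₁=7.204, θ₂=-1.809, ω₂=-5.462

Derivation:
apply F[0]=-20.000 → step 1: x=-0.006, v=-0.609, θ₁=-0.113, ω₁=0.894, θ₂=0.166, ω₂=0.154
apply F[1]=-20.000 → step 2: x=-0.024, v=-1.237, θ₁=-0.086, ω₁=1.846, θ₂=0.170, ω₂=0.285
apply F[2]=-20.000 → step 3: x=-0.056, v=-1.897, θ₁=-0.039, ω₁=2.908, θ₂=0.177, ω₂=0.372
apply F[3]=-20.000 → step 4: x=-0.101, v=-2.583, θ₁=0.031, ω₁=4.089, θ₂=0.184, ω₂=0.397
apply F[4]=-20.000 → step 5: x=-0.159, v=-3.246, θ₁=0.125, ω₁=5.295, θ₂=0.192, ω₂=0.373
apply F[5]=-0.846 → step 6: x=-0.224, v=-3.214, θ₁=0.231, ω₁=5.306, θ₂=0.200, ω₂=0.368
apply F[6]=+20.000 → step 7: x=-0.282, v=-2.598, θ₁=0.328, ω₁=4.378, θ₂=0.207, ω₂=0.350
apply F[7]=+20.000 → step 8: x=-0.328, v=-2.086, θ₁=0.408, ω₁=3.718, θ₂=0.213, ω₂=0.286
apply F[8]=+20.000 → step 9: x=-0.365, v=-1.651, θ₁=0.478, ω₁=3.267, θ₂=0.218, ω₂=0.177
apply F[9]=+20.000 → step 10: x=-0.395, v=-1.270, θ₁=0.540, ω₁=2.971, θ₂=0.220, ω₂=0.031
apply F[10]=+20.000 → step 11: x=-0.416, v=-0.923, θ₁=0.597, ω₁=2.786, θ₂=0.219, ω₂=-0.146
apply F[11]=+20.000 → step 12: x=-0.432, v=-0.600, θ₁=0.652, ω₁=2.684, θ₂=0.214, ω₂=-0.347
apply F[12]=+20.000 → step 13: x=-0.441, v=-0.289, θ₁=0.705, ω₁=2.643, θ₂=0.205, ω₂=-0.568
apply F[13]=+20.000 → step 14: x=-0.443, v=0.015, θ₁=0.758, ω₁=2.647, θ₂=0.191, ω₂=-0.805
apply F[14]=+20.000 → step 15: x=-0.440, v=0.318, θ₁=0.811, ω₁=2.682, θ₂=0.173, ω₂=-1.056
apply F[15]=+20.000 → step 16: x=-0.431, v=0.625, θ₁=0.865, ω₁=2.738, θ₂=0.149, ω₂=-1.317
apply F[16]=+20.000 → step 17: x=-0.415, v=0.937, θ₁=0.921, ω₁=2.805, θ₂=0.120, ω₂=-1.587
apply F[17]=+20.000 → step 18: x=-0.393, v=1.257, θ₁=0.978, ω₁=2.876, θ₂=0.085, ω₂=-1.863
apply F[18]=+20.000 → step 19: x=-0.365, v=1.586, θ₁=1.036, ω₁=2.943, θ₂=0.045, ω₂=-2.142
apply F[19]=+20.000 → step 20: x=-0.330, v=1.923, θ₁=1.095, ω₁=3.003, θ₂=-0.000, ω₂=-2.424
apply F[20]=+20.000 → step 21: x=-0.288, v=2.266, θ₁=1.156, ω₁=3.050, θ₂=-0.052, ω₂=-2.708
apply F[21]=+20.000 → step 22: x=-0.239, v=2.613, θ₁=1.217, ω₁=3.081, θ₂=-0.109, ω₂=-2.993
apply F[22]=+20.000 → step 23: x=-0.183, v=2.962, θ₁=1.279, ω₁=3.093, θ₂=-0.171, ω₂=-3.279
apply F[23]=+20.000 → step 24: x=-0.120, v=3.306, θ₁=1.341, ω₁=3.083, θ₂=-0.240, ω₂=-3.568
apply F[24]=+20.000 → step 25: x=-0.051, v=3.642, θ₁=1.402, ω₁=3.049, θ₂=-0.314, ω₂=-3.859
apply F[25]=+20.000 → step 26: x=0.025, v=3.962, θ₁=1.463, ω₁=2.990, θ₂=-0.394, ω₂=-4.154
apply F[26]=+20.000 → step 27: x=0.107, v=4.260, θ₁=1.522, ω₁=2.906, θ₂=-0.480, ω₂=-4.452
apply F[27]=+20.000 → step 28: x=0.195, v=4.528, θ₁=1.579, ω₁=2.800, θ₂=-0.572, ω₂=-4.751
apply F[28]=+20.000 → step 29: x=0.288, v=4.756, θ₁=1.633, ω₁=2.678, θ₂=-0.670, ω₂=-5.046
apply F[29]=+20.000 → step 30: x=0.385, v=4.939, θ₁=1.686, ω₁=2.557, θ₂=-0.774, ω₂=-5.329
apply F[30]=+20.000 → step 31: x=0.486, v=5.072, θ₁=1.736, ω₁=2.461, θ₂=-0.883, ω₂=-5.587
apply F[31]=+20.000 → step 32: x=0.588, v=5.157, θ₁=1.785, ω₁=2.426, θ₂=-0.997, ω₂=-5.799
apply F[32]=+20.000 → step 33: x=0.692, v=5.206, θ₁=1.834, ω₁=2.499, θ₂=-1.115, ω₂=-5.945
apply F[33]=+20.000 → step 34: x=0.796, v=5.241, θ₁=1.886, ω₁=2.731, θ₂=-1.234, ω₂=-6.004
apply F[34]=+20.000 → step 35: x=0.901, v=5.301, θ₁=1.944, ω₁=3.162, θ₂=-1.354, ω₂=-5.968
apply F[35]=+20.000 → step 36: x=1.009, v=5.430, θ₁=2.014, ω₁=3.816, θ₂=-1.473, ω₂=-5.847
apply F[36]=+20.000 → step 37: x=1.119, v=5.678, θ₁=2.098, ω₁=4.700, θ₂=-1.588, ω₂=-5.676
apply F[37]=+20.000 → step 38: x=1.237, v=6.090, θ₁=2.203, ω₁=5.817, θ₂=-1.700, ω₂=-5.516
apply F[38]=+20.000 → step 39: x=1.364, v=6.707, θ₁=2.333, ω₁=7.204, θ₂=-1.809, ω₂=-5.462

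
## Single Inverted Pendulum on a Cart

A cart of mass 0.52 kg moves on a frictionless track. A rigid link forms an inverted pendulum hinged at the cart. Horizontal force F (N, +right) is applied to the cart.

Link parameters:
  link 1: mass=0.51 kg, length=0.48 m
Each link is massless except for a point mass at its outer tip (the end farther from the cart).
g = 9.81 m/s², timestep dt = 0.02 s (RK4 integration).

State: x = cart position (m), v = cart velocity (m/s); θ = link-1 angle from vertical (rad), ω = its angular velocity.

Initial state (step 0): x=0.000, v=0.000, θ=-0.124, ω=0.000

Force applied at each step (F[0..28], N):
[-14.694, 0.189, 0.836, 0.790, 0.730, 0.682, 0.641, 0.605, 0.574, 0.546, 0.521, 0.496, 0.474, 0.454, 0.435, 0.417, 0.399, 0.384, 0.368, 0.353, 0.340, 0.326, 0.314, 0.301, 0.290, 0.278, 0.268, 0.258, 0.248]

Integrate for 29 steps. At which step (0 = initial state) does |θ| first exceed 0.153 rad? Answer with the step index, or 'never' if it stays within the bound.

apply F[0]=-14.694 → step 1: x=-0.005, v=-0.535, θ=-0.113, ω=1.057
apply F[1]=+0.189 → step 2: x=-0.016, v=-0.509, θ=-0.093, ω=0.962
apply F[2]=+0.836 → step 3: x=-0.025, v=-0.462, θ=-0.075, ω=0.829
apply F[3]=+0.790 → step 4: x=-0.034, v=-0.419, θ=-0.060, ω=0.713
apply F[4]=+0.730 → step 5: x=-0.042, v=-0.381, θ=-0.047, ω=0.612
apply F[5]=+0.682 → step 6: x=-0.050, v=-0.347, θ=-0.035, ω=0.525
apply F[6]=+0.641 → step 7: x=-0.056, v=-0.317, θ=-0.026, ω=0.449
apply F[7]=+0.605 → step 8: x=-0.062, v=-0.290, θ=-0.017, ω=0.384
apply F[8]=+0.574 → step 9: x=-0.068, v=-0.265, θ=-0.010, ω=0.327
apply F[9]=+0.546 → step 10: x=-0.073, v=-0.243, θ=-0.004, ω=0.277
apply F[10]=+0.521 → step 11: x=-0.078, v=-0.222, θ=0.001, ω=0.234
apply F[11]=+0.496 → step 12: x=-0.082, v=-0.204, θ=0.005, ω=0.197
apply F[12]=+0.474 → step 13: x=-0.086, v=-0.187, θ=0.009, ω=0.164
apply F[13]=+0.454 → step 14: x=-0.089, v=-0.171, θ=0.012, ω=0.136
apply F[14]=+0.435 → step 15: x=-0.093, v=-0.157, θ=0.014, ω=0.112
apply F[15]=+0.417 → step 16: x=-0.096, v=-0.144, θ=0.016, ω=0.091
apply F[16]=+0.399 → step 17: x=-0.098, v=-0.132, θ=0.018, ω=0.073
apply F[17]=+0.384 → step 18: x=-0.101, v=-0.121, θ=0.019, ω=0.057
apply F[18]=+0.368 → step 19: x=-0.103, v=-0.110, θ=0.020, ω=0.044
apply F[19]=+0.353 → step 20: x=-0.105, v=-0.101, θ=0.021, ω=0.032
apply F[20]=+0.340 → step 21: x=-0.107, v=-0.092, θ=0.022, ω=0.022
apply F[21]=+0.326 → step 22: x=-0.109, v=-0.084, θ=0.022, ω=0.014
apply F[22]=+0.314 → step 23: x=-0.111, v=-0.076, θ=0.022, ω=0.006
apply F[23]=+0.301 → step 24: x=-0.112, v=-0.068, θ=0.022, ω=0.000
apply F[24]=+0.290 → step 25: x=-0.113, v=-0.062, θ=0.022, ω=-0.005
apply F[25]=+0.278 → step 26: x=-0.114, v=-0.055, θ=0.022, ω=-0.009
apply F[26]=+0.268 → step 27: x=-0.116, v=-0.049, θ=0.022, ω=-0.013
apply F[27]=+0.258 → step 28: x=-0.116, v=-0.043, θ=0.021, ω=-0.016
apply F[28]=+0.248 → step 29: x=-0.117, v=-0.038, θ=0.021, ω=-0.019
max |θ| = 0.124 ≤ 0.153 over all 30 states.

Answer: never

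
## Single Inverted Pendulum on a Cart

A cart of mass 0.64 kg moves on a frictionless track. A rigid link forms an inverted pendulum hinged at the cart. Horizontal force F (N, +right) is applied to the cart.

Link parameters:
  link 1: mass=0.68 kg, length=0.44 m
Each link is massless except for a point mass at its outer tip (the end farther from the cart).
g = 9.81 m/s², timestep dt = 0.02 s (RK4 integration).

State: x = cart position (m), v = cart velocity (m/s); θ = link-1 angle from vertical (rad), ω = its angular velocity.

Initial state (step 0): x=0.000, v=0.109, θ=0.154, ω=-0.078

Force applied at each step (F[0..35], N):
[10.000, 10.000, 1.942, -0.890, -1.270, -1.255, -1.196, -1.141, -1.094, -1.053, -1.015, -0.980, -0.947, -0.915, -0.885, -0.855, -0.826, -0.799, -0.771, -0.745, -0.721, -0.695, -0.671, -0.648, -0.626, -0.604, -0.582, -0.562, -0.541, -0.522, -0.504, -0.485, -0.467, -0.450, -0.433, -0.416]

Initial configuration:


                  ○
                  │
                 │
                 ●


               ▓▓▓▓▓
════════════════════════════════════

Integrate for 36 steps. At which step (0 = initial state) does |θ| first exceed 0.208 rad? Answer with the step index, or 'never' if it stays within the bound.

Answer: never

Derivation:
apply F[0]=+10.000 → step 1: x=0.005, v=0.384, θ=0.147, ω=-0.629
apply F[1]=+10.000 → step 2: x=0.015, v=0.663, θ=0.129, ω=-1.196
apply F[2]=+1.942 → step 3: x=0.029, v=0.701, θ=0.105, ω=-1.229
apply F[3]=-0.890 → step 4: x=0.043, v=0.656, θ=0.081, ω=-1.085
apply F[4]=-1.270 → step 5: x=0.055, v=0.602, θ=0.061, ω=-0.932
apply F[5]=-1.255 → step 6: x=0.067, v=0.552, θ=0.044, ω=-0.796
apply F[6]=-1.196 → step 7: x=0.077, v=0.508, θ=0.029, ω=-0.678
apply F[7]=-1.141 → step 8: x=0.087, v=0.467, θ=0.017, ω=-0.576
apply F[8]=-1.094 → step 9: x=0.096, v=0.431, θ=0.006, ω=-0.488
apply F[9]=-1.053 → step 10: x=0.104, v=0.398, θ=-0.003, ω=-0.412
apply F[10]=-1.015 → step 11: x=0.112, v=0.367, θ=-0.010, ω=-0.346
apply F[11]=-0.980 → step 12: x=0.119, v=0.339, θ=-0.017, ω=-0.288
apply F[12]=-0.947 → step 13: x=0.126, v=0.314, θ=-0.022, ω=-0.239
apply F[13]=-0.915 → step 14: x=0.132, v=0.290, θ=-0.026, ω=-0.196
apply F[14]=-0.885 → step 15: x=0.137, v=0.269, θ=-0.030, ω=-0.159
apply F[15]=-0.855 → step 16: x=0.142, v=0.248, θ=-0.033, ω=-0.127
apply F[16]=-0.826 → step 17: x=0.147, v=0.230, θ=-0.035, ω=-0.100
apply F[17]=-0.799 → step 18: x=0.152, v=0.212, θ=-0.037, ω=-0.076
apply F[18]=-0.771 → step 19: x=0.156, v=0.196, θ=-0.038, ω=-0.056
apply F[19]=-0.745 → step 20: x=0.159, v=0.181, θ=-0.039, ω=-0.038
apply F[20]=-0.721 → step 21: x=0.163, v=0.166, θ=-0.040, ω=-0.023
apply F[21]=-0.695 → step 22: x=0.166, v=0.153, θ=-0.040, ω=-0.011
apply F[22]=-0.671 → step 23: x=0.169, v=0.140, θ=-0.040, ω=0.000
apply F[23]=-0.648 → step 24: x=0.172, v=0.128, θ=-0.040, ω=0.009
apply F[24]=-0.626 → step 25: x=0.174, v=0.117, θ=-0.040, ω=0.017
apply F[25]=-0.604 → step 26: x=0.176, v=0.106, θ=-0.039, ω=0.024
apply F[26]=-0.582 → step 27: x=0.178, v=0.096, θ=-0.039, ω=0.029
apply F[27]=-0.562 → step 28: x=0.180, v=0.087, θ=-0.038, ω=0.034
apply F[28]=-0.541 → step 29: x=0.182, v=0.078, θ=-0.037, ω=0.037
apply F[29]=-0.522 → step 30: x=0.183, v=0.069, θ=-0.037, ω=0.040
apply F[30]=-0.504 → step 31: x=0.185, v=0.061, θ=-0.036, ω=0.043
apply F[31]=-0.485 → step 32: x=0.186, v=0.053, θ=-0.035, ω=0.044
apply F[32]=-0.467 → step 33: x=0.187, v=0.046, θ=-0.034, ω=0.046
apply F[33]=-0.450 → step 34: x=0.188, v=0.039, θ=-0.033, ω=0.047
apply F[34]=-0.433 → step 35: x=0.188, v=0.032, θ=-0.032, ω=0.048
apply F[35]=-0.416 → step 36: x=0.189, v=0.026, θ=-0.031, ω=0.048
max |θ| = 0.154 ≤ 0.208 over all 37 states.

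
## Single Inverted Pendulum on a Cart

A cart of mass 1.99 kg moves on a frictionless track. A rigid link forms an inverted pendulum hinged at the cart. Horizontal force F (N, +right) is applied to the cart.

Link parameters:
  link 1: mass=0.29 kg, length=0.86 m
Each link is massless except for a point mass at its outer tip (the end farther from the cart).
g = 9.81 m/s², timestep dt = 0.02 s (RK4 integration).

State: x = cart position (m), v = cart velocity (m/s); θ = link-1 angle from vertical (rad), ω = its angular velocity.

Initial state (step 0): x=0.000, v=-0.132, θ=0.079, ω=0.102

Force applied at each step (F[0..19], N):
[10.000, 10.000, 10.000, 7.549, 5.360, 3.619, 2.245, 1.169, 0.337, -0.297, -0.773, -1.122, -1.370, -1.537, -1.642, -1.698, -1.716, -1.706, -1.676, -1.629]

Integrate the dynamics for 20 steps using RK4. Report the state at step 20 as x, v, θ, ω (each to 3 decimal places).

Answer: x=0.100, v=0.200, θ=-0.009, ω=-0.117

Derivation:
apply F[0]=+10.000 → step 1: x=-0.002, v=-0.034, θ=0.080, ω=0.006
apply F[1]=+10.000 → step 2: x=-0.001, v=0.064, θ=0.079, ω=-0.089
apply F[2]=+10.000 → step 3: x=0.001, v=0.162, θ=0.077, ω=-0.185
apply F[3]=+7.549 → step 4: x=0.005, v=0.236, θ=0.072, ω=-0.254
apply F[4]=+5.360 → step 5: x=0.010, v=0.288, θ=0.067, ω=-0.298
apply F[5]=+3.619 → step 6: x=0.016, v=0.323, θ=0.060, ω=-0.324
apply F[6]=+2.245 → step 7: x=0.023, v=0.344, θ=0.054, ω=-0.335
apply F[7]=+1.169 → step 8: x=0.030, v=0.354, θ=0.047, ω=-0.335
apply F[8]=+0.337 → step 9: x=0.037, v=0.356, θ=0.040, ω=-0.328
apply F[9]=-0.297 → step 10: x=0.044, v=0.352, θ=0.034, ω=-0.315
apply F[10]=-0.773 → step 11: x=0.051, v=0.343, θ=0.028, ω=-0.298
apply F[11]=-1.122 → step 12: x=0.058, v=0.331, θ=0.022, ω=-0.278
apply F[12]=-1.370 → step 13: x=0.064, v=0.317, θ=0.017, ω=-0.257
apply F[13]=-1.537 → step 14: x=0.070, v=0.301, θ=0.012, ω=-0.235
apply F[14]=-1.642 → step 15: x=0.076, v=0.284, θ=0.007, ω=-0.213
apply F[15]=-1.698 → step 16: x=0.082, v=0.267, θ=0.003, ω=-0.192
apply F[16]=-1.716 → step 17: x=0.087, v=0.250, θ=-0.000, ω=-0.172
apply F[17]=-1.706 → step 18: x=0.092, v=0.233, θ=-0.003, ω=-0.152
apply F[18]=-1.676 → step 19: x=0.096, v=0.216, θ=-0.006, ω=-0.134
apply F[19]=-1.629 → step 20: x=0.100, v=0.200, θ=-0.009, ω=-0.117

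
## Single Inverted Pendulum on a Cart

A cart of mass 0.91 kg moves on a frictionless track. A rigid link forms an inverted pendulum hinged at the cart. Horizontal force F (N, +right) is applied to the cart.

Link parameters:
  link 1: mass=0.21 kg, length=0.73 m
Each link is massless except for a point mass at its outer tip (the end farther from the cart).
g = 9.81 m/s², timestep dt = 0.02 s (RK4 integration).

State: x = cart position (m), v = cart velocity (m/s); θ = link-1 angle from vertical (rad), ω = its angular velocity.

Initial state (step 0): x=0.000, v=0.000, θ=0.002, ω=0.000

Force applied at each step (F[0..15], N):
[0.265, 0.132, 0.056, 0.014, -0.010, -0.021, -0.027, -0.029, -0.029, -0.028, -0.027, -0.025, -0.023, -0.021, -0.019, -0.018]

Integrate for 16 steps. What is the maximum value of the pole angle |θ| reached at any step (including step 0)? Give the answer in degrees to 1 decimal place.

apply F[0]=+0.265 → step 1: x=0.000, v=0.006, θ=0.002, ω=-0.007
apply F[1]=+0.132 → step 2: x=0.000, v=0.009, θ=0.002, ω=-0.011
apply F[2]=+0.056 → step 3: x=0.000, v=0.010, θ=0.002, ω=-0.012
apply F[3]=+0.014 → step 4: x=0.001, v=0.010, θ=0.001, ω=-0.012
apply F[4]=-0.010 → step 5: x=0.001, v=0.010, θ=0.001, ω=-0.011
apply F[5]=-0.021 → step 6: x=0.001, v=0.009, θ=0.001, ω=-0.010
apply F[6]=-0.027 → step 7: x=0.001, v=0.009, θ=0.001, ω=-0.009
apply F[7]=-0.029 → step 8: x=0.001, v=0.008, θ=0.000, ω=-0.008
apply F[8]=-0.029 → step 9: x=0.001, v=0.007, θ=0.000, ω=-0.007
apply F[9]=-0.028 → step 10: x=0.002, v=0.007, θ=0.000, ω=-0.006
apply F[10]=-0.027 → step 11: x=0.002, v=0.006, θ=0.000, ω=-0.005
apply F[11]=-0.025 → step 12: x=0.002, v=0.005, θ=-0.000, ω=-0.004
apply F[12]=-0.023 → step 13: x=0.002, v=0.005, θ=-0.000, ω=-0.004
apply F[13]=-0.021 → step 14: x=0.002, v=0.004, θ=-0.000, ω=-0.003
apply F[14]=-0.019 → step 15: x=0.002, v=0.004, θ=-0.000, ω=-0.003
apply F[15]=-0.018 → step 16: x=0.002, v=0.004, θ=-0.000, ω=-0.002
Max |angle| over trajectory = 0.002 rad = 0.1°.

Answer: 0.1°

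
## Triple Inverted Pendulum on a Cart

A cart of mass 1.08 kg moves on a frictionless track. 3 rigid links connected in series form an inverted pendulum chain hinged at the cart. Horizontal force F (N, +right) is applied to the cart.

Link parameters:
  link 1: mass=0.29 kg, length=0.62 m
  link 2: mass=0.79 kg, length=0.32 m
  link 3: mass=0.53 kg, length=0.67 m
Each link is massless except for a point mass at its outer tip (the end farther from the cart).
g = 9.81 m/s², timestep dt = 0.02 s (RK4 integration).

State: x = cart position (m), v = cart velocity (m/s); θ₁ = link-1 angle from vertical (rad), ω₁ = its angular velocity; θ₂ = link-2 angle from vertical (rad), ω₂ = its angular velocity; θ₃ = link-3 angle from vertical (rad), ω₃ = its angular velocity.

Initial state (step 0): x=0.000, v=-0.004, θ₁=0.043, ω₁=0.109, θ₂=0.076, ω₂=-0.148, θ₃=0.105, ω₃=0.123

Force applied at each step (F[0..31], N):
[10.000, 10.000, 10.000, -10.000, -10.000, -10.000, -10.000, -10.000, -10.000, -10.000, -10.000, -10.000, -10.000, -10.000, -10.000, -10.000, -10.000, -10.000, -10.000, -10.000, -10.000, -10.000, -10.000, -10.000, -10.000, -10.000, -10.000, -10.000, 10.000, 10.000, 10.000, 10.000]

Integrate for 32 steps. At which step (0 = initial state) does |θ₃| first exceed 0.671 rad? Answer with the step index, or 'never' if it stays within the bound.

apply F[0]=+10.000 → step 1: x=0.002, v=0.168, θ₁=0.042, ω₁=-0.202, θ₂=0.074, ω₂=-0.050, θ₃=0.108, ω₃=0.139
apply F[1]=+10.000 → step 2: x=0.007, v=0.342, θ₁=0.035, ω₁=-0.520, θ₂=0.074, ω₂=0.056, θ₃=0.111, ω₃=0.156
apply F[2]=+10.000 → step 3: x=0.015, v=0.519, θ₁=0.021, ω₁=-0.862, θ₂=0.077, ω₂=0.197, θ₃=0.114, ω₃=0.174
apply F[3]=-10.000 → step 4: x=0.024, v=0.330, θ₁=0.006, ω₁=-0.642, θ₂=0.082, ω₂=0.391, θ₃=0.118, ω₃=0.191
apply F[4]=-10.000 → step 5: x=0.029, v=0.145, θ₁=-0.005, ω₁=-0.459, θ₂=0.093, ω₂=0.655, θ₃=0.121, ω₃=0.206
apply F[5]=-10.000 → step 6: x=0.030, v=-0.038, θ₁=-0.012, ω₁=-0.311, θ₂=0.109, ω₂=0.991, θ₃=0.126, ω₃=0.216
apply F[6]=-10.000 → step 7: x=0.027, v=-0.219, θ₁=-0.017, ω₁=-0.195, θ₂=0.133, ω₂=1.399, θ₃=0.130, ω₃=0.220
apply F[7]=-10.000 → step 8: x=0.021, v=-0.400, θ₁=-0.020, ω₁=-0.104, θ₂=0.165, ω₂=1.879, θ₃=0.134, ω₃=0.213
apply F[8]=-10.000 → step 9: x=0.011, v=-0.580, θ₁=-0.022, ω₁=-0.028, θ₂=0.208, ω₂=2.418, θ₃=0.139, ω₃=0.196
apply F[9]=-10.000 → step 10: x=-0.002, v=-0.761, θ₁=-0.022, ω₁=0.048, θ₂=0.262, ω₂=2.990, θ₃=0.142, ω₃=0.170
apply F[10]=-10.000 → step 11: x=-0.019, v=-0.943, θ₁=-0.020, ω₁=0.146, θ₂=0.328, ω₂=3.557, θ₃=0.145, ω₃=0.139
apply F[11]=-10.000 → step 12: x=-0.040, v=-1.127, θ₁=-0.015, ω₁=0.287, θ₂=0.404, ω₂=4.080, θ₃=0.148, ω₃=0.110
apply F[12]=-10.000 → step 13: x=-0.064, v=-1.311, θ₁=-0.008, ω₁=0.485, θ₂=0.491, ω₂=4.534, θ₃=0.150, ω₃=0.089
apply F[13]=-10.000 → step 14: x=-0.093, v=-1.496, θ₁=0.004, ω₁=0.748, θ₂=0.585, ω₂=4.908, θ₃=0.151, ω₃=0.080
apply F[14]=-10.000 → step 15: x=-0.124, v=-1.682, θ₁=0.023, ω₁=1.075, θ₂=0.686, ω₂=5.200, θ₃=0.153, ω₃=0.087
apply F[15]=-10.000 → step 16: x=-0.160, v=-1.868, θ₁=0.048, ω₁=1.464, θ₂=0.793, ω₂=5.412, θ₃=0.155, ω₃=0.110
apply F[16]=-10.000 → step 17: x=-0.199, v=-2.054, θ₁=0.081, ω₁=1.912, θ₂=0.902, ω₂=5.539, θ₃=0.158, ω₃=0.149
apply F[17]=-10.000 → step 18: x=-0.242, v=-2.240, θ₁=0.125, ω₁=2.412, θ₂=1.014, ω₂=5.570, θ₃=0.161, ω₃=0.203
apply F[18]=-10.000 → step 19: x=-0.289, v=-2.424, θ₁=0.178, ω₁=2.957, θ₂=1.124, ω₂=5.486, θ₃=0.166, ω₃=0.272
apply F[19]=-10.000 → step 20: x=-0.339, v=-2.605, θ₁=0.243, ω₁=3.536, θ₂=1.232, ω₂=5.258, θ₃=0.172, ω₃=0.352
apply F[20]=-10.000 → step 21: x=-0.393, v=-2.780, θ₁=0.320, ω₁=4.139, θ₂=1.334, ω₂=4.856, θ₃=0.180, ω₃=0.439
apply F[21]=-10.000 → step 22: x=-0.450, v=-2.944, θ₁=0.409, ω₁=4.752, θ₂=1.425, ω₂=4.246, θ₃=0.190, ω₃=0.533
apply F[22]=-10.000 → step 23: x=-0.510, v=-3.092, θ₁=0.510, ω₁=5.369, θ₂=1.502, ω₂=3.395, θ₃=0.201, ω₃=0.635
apply F[23]=-10.000 → step 24: x=-0.574, v=-3.216, θ₁=0.624, ω₁=5.996, θ₂=1.559, ω₂=2.272, θ₃=0.215, ω₃=0.750
apply F[24]=-10.000 → step 25: x=-0.639, v=-3.303, θ₁=0.750, ω₁=6.655, θ₂=1.591, ω₂=0.839, θ₃=0.232, ω₃=0.900
apply F[25]=-10.000 → step 26: x=-0.705, v=-3.331, θ₁=0.890, ω₁=7.394, θ₂=1.590, ω₂=-0.962, θ₃=0.252, ω₃=1.127
apply F[26]=-10.000 → step 27: x=-0.771, v=-3.249, θ₁=1.047, ω₁=8.263, θ₂=1.549, ω₂=-3.191, θ₃=0.278, ω₃=1.526
apply F[27]=-10.000 → step 28: x=-0.834, v=-2.960, θ₁=1.221, ω₁=9.182, θ₂=1.461, ω₂=-5.637, θ₃=0.315, ω₃=2.266
apply F[28]=+10.000 → step 29: x=-0.886, v=-2.237, θ₁=1.408, ω₁=9.416, θ₂=1.335, ω₂=-6.602, θ₃=0.368, ω₃=3.098
apply F[29]=+10.000 → step 30: x=-0.923, v=-1.517, θ₁=1.594, ω₁=9.038, θ₂=1.209, ω₂=-5.761, θ₃=0.438, ω₃=3.817
apply F[30]=+10.000 → step 31: x=-0.948, v=-0.958, θ₁=1.769, ω₁=8.558, θ₂=1.111, ω₂=-4.029, θ₃=0.519, ω₃=4.208
apply F[31]=+10.000 → step 32: x=-0.963, v=-0.515, θ₁=1.937, ω₁=8.290, θ₂=1.049, ω₂=-2.146, θ₃=0.605, ω₃=4.395
max |θ₃| = 0.605 ≤ 0.671 over all 33 states.

Answer: never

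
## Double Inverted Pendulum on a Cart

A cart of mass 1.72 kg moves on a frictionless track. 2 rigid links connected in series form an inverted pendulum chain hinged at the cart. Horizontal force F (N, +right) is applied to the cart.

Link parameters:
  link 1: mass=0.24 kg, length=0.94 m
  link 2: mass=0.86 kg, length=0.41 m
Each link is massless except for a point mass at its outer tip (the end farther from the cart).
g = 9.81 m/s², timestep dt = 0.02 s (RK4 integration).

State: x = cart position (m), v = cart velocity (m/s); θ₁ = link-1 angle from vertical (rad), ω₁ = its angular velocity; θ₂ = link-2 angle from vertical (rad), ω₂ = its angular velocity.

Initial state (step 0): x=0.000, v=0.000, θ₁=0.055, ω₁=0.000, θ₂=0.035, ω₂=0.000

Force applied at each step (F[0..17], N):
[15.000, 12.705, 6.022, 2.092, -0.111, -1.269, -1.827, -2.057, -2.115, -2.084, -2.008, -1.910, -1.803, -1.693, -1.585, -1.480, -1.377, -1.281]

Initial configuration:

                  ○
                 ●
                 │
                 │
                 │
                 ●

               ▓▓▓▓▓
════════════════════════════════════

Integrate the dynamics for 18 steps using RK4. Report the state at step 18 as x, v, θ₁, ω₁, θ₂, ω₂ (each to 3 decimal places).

Answer: x=0.091, v=0.118, θ₁=-0.009, ω₁=-0.045, θ₂=-0.005, ω₂=-0.060

Derivation:
apply F[0]=+15.000 → step 1: x=0.002, v=0.167, θ₁=0.053, ω₁=-0.151, θ₂=0.035, ω₂=-0.045
apply F[1]=+12.705 → step 2: x=0.006, v=0.308, θ₁=0.049, ω₁=-0.277, θ₂=0.033, ω₂=-0.085
apply F[2]=+6.022 → step 3: x=0.013, v=0.373, θ₁=0.043, ω₁=-0.325, θ₂=0.031, ω₂=-0.116
apply F[3]=+2.092 → step 4: x=0.021, v=0.392, θ₁=0.037, ω₁=-0.329, θ₂=0.029, ω₂=-0.137
apply F[4]=-0.111 → step 5: x=0.029, v=0.386, θ₁=0.030, ω₁=-0.312, θ₂=0.026, ω₂=-0.151
apply F[5]=-1.269 → step 6: x=0.036, v=0.368, θ₁=0.024, ω₁=-0.285, θ₂=0.023, ω₂=-0.157
apply F[6]=-1.827 → step 7: x=0.043, v=0.344, θ₁=0.019, ω₁=-0.255, θ₂=0.020, ω₂=-0.158
apply F[7]=-2.057 → step 8: x=0.050, v=0.318, θ₁=0.014, ω₁=-0.225, θ₂=0.016, ω₂=-0.155
apply F[8]=-2.115 → step 9: x=0.056, v=0.292, θ₁=0.010, ω₁=-0.196, θ₂=0.013, ω₂=-0.149
apply F[9]=-2.084 → step 10: x=0.062, v=0.267, θ₁=0.006, ω₁=-0.171, θ₂=0.010, ω₂=-0.140
apply F[10]=-2.008 → step 11: x=0.067, v=0.243, θ₁=0.003, ω₁=-0.148, θ₂=0.008, ω₂=-0.131
apply F[11]=-1.910 → step 12: x=0.071, v=0.221, θ₁=0.000, ω₁=-0.127, θ₂=0.005, ω₂=-0.120
apply F[12]=-1.803 → step 13: x=0.076, v=0.200, θ₁=-0.002, ω₁=-0.109, θ₂=0.003, ω₂=-0.110
apply F[13]=-1.693 → step 14: x=0.079, v=0.181, θ₁=-0.004, ω₁=-0.093, θ₂=0.001, ω₂=-0.099
apply F[14]=-1.585 → step 15: x=0.083, v=0.163, θ₁=-0.006, ω₁=-0.078, θ₂=-0.001, ω₂=-0.088
apply F[15]=-1.480 → step 16: x=0.086, v=0.146, θ₁=-0.007, ω₁=-0.066, θ₂=-0.003, ω₂=-0.078
apply F[16]=-1.377 → step 17: x=0.089, v=0.131, θ₁=-0.008, ω₁=-0.054, θ₂=-0.004, ω₂=-0.069
apply F[17]=-1.281 → step 18: x=0.091, v=0.118, θ₁=-0.009, ω₁=-0.045, θ₂=-0.005, ω₂=-0.060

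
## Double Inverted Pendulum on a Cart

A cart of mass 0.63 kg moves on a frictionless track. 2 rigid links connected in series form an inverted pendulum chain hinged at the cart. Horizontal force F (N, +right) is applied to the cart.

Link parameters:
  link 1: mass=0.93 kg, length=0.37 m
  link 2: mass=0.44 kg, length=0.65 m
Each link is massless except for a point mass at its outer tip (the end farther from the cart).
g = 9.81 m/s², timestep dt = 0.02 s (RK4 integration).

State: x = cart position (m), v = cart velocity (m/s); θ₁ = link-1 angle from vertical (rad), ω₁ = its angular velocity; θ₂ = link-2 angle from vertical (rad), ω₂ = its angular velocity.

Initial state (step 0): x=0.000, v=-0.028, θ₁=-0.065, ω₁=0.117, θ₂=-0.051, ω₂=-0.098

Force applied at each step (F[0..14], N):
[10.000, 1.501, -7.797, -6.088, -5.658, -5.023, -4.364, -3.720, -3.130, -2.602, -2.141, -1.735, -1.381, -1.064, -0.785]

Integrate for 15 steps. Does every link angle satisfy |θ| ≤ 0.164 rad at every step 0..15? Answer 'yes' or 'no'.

Answer: yes

Derivation:
apply F[0]=+10.000 → step 1: x=0.003, v=0.314, θ₁=-0.072, ω₁=-0.845, θ₂=-0.053, ω₂=-0.092
apply F[1]=+1.501 → step 2: x=0.010, v=0.394, θ₁=-0.092, ω₁=-1.110, θ₂=-0.055, ω₂=-0.081
apply F[2]=-7.797 → step 3: x=0.016, v=0.193, θ₁=-0.109, ω₁=-0.634, θ₂=-0.056, ω₂=-0.059
apply F[3]=-6.088 → step 4: x=0.018, v=0.051, θ₁=-0.119, ω₁=-0.330, θ₂=-0.057, ω₂=-0.032
apply F[4]=-5.658 → step 5: x=0.018, v=-0.073, θ₁=-0.123, ω₁=-0.077, θ₂=-0.057, ω₂=-0.001
apply F[5]=-5.023 → step 6: x=0.015, v=-0.177, θ₁=-0.122, ω₁=0.120, θ₂=-0.057, ω₂=0.030
apply F[6]=-4.364 → step 7: x=0.011, v=-0.263, θ₁=-0.119, ω₁=0.268, θ₂=-0.056, ω₂=0.059
apply F[7]=-3.720 → step 8: x=0.005, v=-0.330, θ₁=-0.112, ω₁=0.373, θ₂=-0.055, ω₂=0.087
apply F[8]=-3.130 → step 9: x=-0.002, v=-0.383, θ₁=-0.104, ω₁=0.443, θ₂=-0.053, ω₂=0.111
apply F[9]=-2.602 → step 10: x=-0.010, v=-0.423, θ₁=-0.095, ω₁=0.486, θ₂=-0.050, ω₂=0.133
apply F[10]=-2.141 → step 11: x=-0.019, v=-0.452, θ₁=-0.085, ω₁=0.508, θ₂=-0.047, ω₂=0.151
apply F[11]=-1.735 → step 12: x=-0.028, v=-0.474, θ₁=-0.075, ω₁=0.515, θ₂=-0.044, ω₂=0.166
apply F[12]=-1.381 → step 13: x=-0.038, v=-0.488, θ₁=-0.064, ω₁=0.510, θ₂=-0.041, ω₂=0.178
apply F[13]=-1.064 → step 14: x=-0.047, v=-0.497, θ₁=-0.054, ω₁=0.497, θ₂=-0.037, ω₂=0.187
apply F[14]=-0.785 → step 15: x=-0.057, v=-0.501, θ₁=-0.045, ω₁=0.478, θ₂=-0.033, ω₂=0.193
Max |angle| over trajectory = 0.123 rad; bound = 0.164 → within bound.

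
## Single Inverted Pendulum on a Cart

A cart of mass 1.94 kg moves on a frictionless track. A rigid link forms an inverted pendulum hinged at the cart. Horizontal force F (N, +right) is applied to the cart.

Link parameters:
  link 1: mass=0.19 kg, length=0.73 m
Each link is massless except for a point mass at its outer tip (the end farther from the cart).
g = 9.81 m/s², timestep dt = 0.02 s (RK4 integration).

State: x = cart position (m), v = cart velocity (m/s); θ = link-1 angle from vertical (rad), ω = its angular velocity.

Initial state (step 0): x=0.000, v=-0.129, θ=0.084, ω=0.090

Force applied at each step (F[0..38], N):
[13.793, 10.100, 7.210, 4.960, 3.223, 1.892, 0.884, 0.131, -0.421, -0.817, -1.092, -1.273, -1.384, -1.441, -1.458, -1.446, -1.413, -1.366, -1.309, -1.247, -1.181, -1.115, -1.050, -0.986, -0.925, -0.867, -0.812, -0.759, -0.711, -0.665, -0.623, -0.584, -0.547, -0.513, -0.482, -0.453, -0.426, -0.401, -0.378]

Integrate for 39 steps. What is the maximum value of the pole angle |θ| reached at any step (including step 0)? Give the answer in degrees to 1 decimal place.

Answer: 4.8°

Derivation:
apply F[0]=+13.793 → step 1: x=-0.001, v=0.011, θ=0.084, ω=-0.079
apply F[1]=+10.100 → step 2: x=0.000, v=0.114, θ=0.081, ω=-0.197
apply F[2]=+7.210 → step 3: x=0.003, v=0.187, θ=0.077, ω=-0.275
apply F[3]=+4.960 → step 4: x=0.007, v=0.236, θ=0.071, ω=-0.323
apply F[4]=+3.223 → step 5: x=0.012, v=0.268, θ=0.064, ω=-0.349
apply F[5]=+1.892 → step 6: x=0.018, v=0.287, θ=0.057, ω=-0.357
apply F[6]=+0.884 → step 7: x=0.024, v=0.295, θ=0.050, ω=-0.354
apply F[7]=+0.131 → step 8: x=0.030, v=0.295, θ=0.043, ω=-0.342
apply F[8]=-0.421 → step 9: x=0.035, v=0.290, θ=0.036, ω=-0.325
apply F[9]=-0.817 → step 10: x=0.041, v=0.281, θ=0.030, ω=-0.304
apply F[10]=-1.092 → step 11: x=0.047, v=0.269, θ=0.024, ω=-0.280
apply F[11]=-1.273 → step 12: x=0.052, v=0.256, θ=0.019, ω=-0.256
apply F[12]=-1.384 → step 13: x=0.057, v=0.241, θ=0.014, ω=-0.232
apply F[13]=-1.441 → step 14: x=0.062, v=0.226, θ=0.009, ω=-0.208
apply F[14]=-1.458 → step 15: x=0.066, v=0.211, θ=0.005, ω=-0.185
apply F[15]=-1.446 → step 16: x=0.070, v=0.196, θ=0.002, ω=-0.164
apply F[16]=-1.413 → step 17: x=0.074, v=0.181, θ=-0.001, ω=-0.143
apply F[17]=-1.366 → step 18: x=0.077, v=0.167, θ=-0.004, ω=-0.125
apply F[18]=-1.309 → step 19: x=0.081, v=0.154, θ=-0.006, ω=-0.108
apply F[19]=-1.247 → step 20: x=0.083, v=0.141, θ=-0.008, ω=-0.092
apply F[20]=-1.181 → step 21: x=0.086, v=0.129, θ=-0.010, ω=-0.078
apply F[21]=-1.115 → step 22: x=0.089, v=0.118, θ=-0.011, ω=-0.066
apply F[22]=-1.050 → step 23: x=0.091, v=0.107, θ=-0.012, ω=-0.054
apply F[23]=-0.986 → step 24: x=0.093, v=0.098, θ=-0.013, ω=-0.044
apply F[24]=-0.925 → step 25: x=0.095, v=0.088, θ=-0.014, ω=-0.035
apply F[25]=-0.867 → step 26: x=0.096, v=0.080, θ=-0.015, ω=-0.027
apply F[26]=-0.812 → step 27: x=0.098, v=0.071, θ=-0.015, ω=-0.020
apply F[27]=-0.759 → step 28: x=0.099, v=0.064, θ=-0.016, ω=-0.014
apply F[28]=-0.711 → step 29: x=0.101, v=0.057, θ=-0.016, ω=-0.009
apply F[29]=-0.665 → step 30: x=0.102, v=0.050, θ=-0.016, ω=-0.004
apply F[30]=-0.623 → step 31: x=0.103, v=0.044, θ=-0.016, ω=-0.000
apply F[31]=-0.584 → step 32: x=0.103, v=0.039, θ=-0.016, ω=0.003
apply F[32]=-0.547 → step 33: x=0.104, v=0.033, θ=-0.016, ω=0.006
apply F[33]=-0.513 → step 34: x=0.105, v=0.028, θ=-0.016, ω=0.009
apply F[34]=-0.482 → step 35: x=0.105, v=0.024, θ=-0.016, ω=0.011
apply F[35]=-0.453 → step 36: x=0.106, v=0.019, θ=-0.015, ω=0.013
apply F[36]=-0.426 → step 37: x=0.106, v=0.015, θ=-0.015, ω=0.015
apply F[37]=-0.401 → step 38: x=0.106, v=0.011, θ=-0.015, ω=0.016
apply F[38]=-0.378 → step 39: x=0.106, v=0.008, θ=-0.014, ω=0.017
Max |angle| over trajectory = 0.084 rad = 4.8°.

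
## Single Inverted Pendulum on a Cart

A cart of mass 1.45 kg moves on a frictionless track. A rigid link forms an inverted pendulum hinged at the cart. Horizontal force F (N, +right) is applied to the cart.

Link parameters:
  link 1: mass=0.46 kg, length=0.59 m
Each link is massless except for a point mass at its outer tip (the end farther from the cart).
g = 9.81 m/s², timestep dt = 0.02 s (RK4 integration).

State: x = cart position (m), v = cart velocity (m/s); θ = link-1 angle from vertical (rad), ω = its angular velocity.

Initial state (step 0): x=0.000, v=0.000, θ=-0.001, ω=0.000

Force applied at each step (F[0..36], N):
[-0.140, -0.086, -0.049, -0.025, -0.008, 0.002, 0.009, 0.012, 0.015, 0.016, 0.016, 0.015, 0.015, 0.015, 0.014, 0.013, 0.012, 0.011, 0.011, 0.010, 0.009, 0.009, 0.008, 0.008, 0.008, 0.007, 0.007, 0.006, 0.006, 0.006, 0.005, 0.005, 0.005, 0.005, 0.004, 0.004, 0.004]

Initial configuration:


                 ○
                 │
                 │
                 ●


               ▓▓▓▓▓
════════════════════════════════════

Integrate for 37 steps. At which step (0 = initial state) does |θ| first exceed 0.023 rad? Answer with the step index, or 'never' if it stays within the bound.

apply F[0]=-0.140 → step 1: x=-0.000, v=-0.002, θ=-0.001, ω=0.003
apply F[1]=-0.086 → step 2: x=-0.000, v=-0.003, θ=-0.001, ω=0.004
apply F[2]=-0.049 → step 3: x=-0.000, v=-0.004, θ=-0.001, ω=0.005
apply F[3]=-0.025 → step 4: x=-0.000, v=-0.004, θ=-0.001, ω=0.005
apply F[4]=-0.008 → step 5: x=-0.000, v=-0.004, θ=-0.001, ω=0.005
apply F[5]=+0.002 → step 6: x=-0.000, v=-0.004, θ=-0.000, ω=0.005
apply F[6]=+0.009 → step 7: x=-0.000, v=-0.004, θ=-0.000, ω=0.005
apply F[7]=+0.012 → step 8: x=-0.001, v=-0.004, θ=-0.000, ω=0.004
apply F[8]=+0.015 → step 9: x=-0.001, v=-0.003, θ=-0.000, ω=0.004
apply F[9]=+0.016 → step 10: x=-0.001, v=-0.003, θ=-0.000, ω=0.003
apply F[10]=+0.016 → step 11: x=-0.001, v=-0.003, θ=-0.000, ω=0.003
apply F[11]=+0.015 → step 12: x=-0.001, v=-0.003, θ=-0.000, ω=0.003
apply F[12]=+0.015 → step 13: x=-0.001, v=-0.002, θ=0.000, ω=0.002
apply F[13]=+0.015 → step 14: x=-0.001, v=-0.002, θ=0.000, ω=0.002
apply F[14]=+0.014 → step 15: x=-0.001, v=-0.002, θ=0.000, ω=0.002
apply F[15]=+0.013 → step 16: x=-0.001, v=-0.002, θ=0.000, ω=0.001
apply F[16]=+0.012 → step 17: x=-0.001, v=-0.002, θ=0.000, ω=0.001
apply F[17]=+0.011 → step 18: x=-0.001, v=-0.002, θ=0.000, ω=0.001
apply F[18]=+0.011 → step 19: x=-0.001, v=-0.001, θ=0.000, ω=0.001
apply F[19]=+0.010 → step 20: x=-0.001, v=-0.001, θ=0.000, ω=0.001
apply F[20]=+0.009 → step 21: x=-0.001, v=-0.001, θ=0.000, ω=0.000
apply F[21]=+0.009 → step 22: x=-0.001, v=-0.001, θ=0.000, ω=0.000
apply F[22]=+0.008 → step 23: x=-0.001, v=-0.001, θ=0.000, ω=0.000
apply F[23]=+0.008 → step 24: x=-0.001, v=-0.001, θ=0.000, ω=0.000
apply F[24]=+0.008 → step 25: x=-0.001, v=-0.001, θ=0.000, ω=0.000
apply F[25]=+0.007 → step 26: x=-0.001, v=-0.001, θ=0.000, ω=0.000
apply F[26]=+0.007 → step 27: x=-0.001, v=-0.001, θ=0.000, ω=-0.000
apply F[27]=+0.006 → step 28: x=-0.001, v=-0.001, θ=0.000, ω=-0.000
apply F[28]=+0.006 → step 29: x=-0.001, v=-0.001, θ=0.000, ω=-0.000
apply F[29]=+0.006 → step 30: x=-0.001, v=-0.000, θ=0.000, ω=-0.000
apply F[30]=+0.005 → step 31: x=-0.001, v=-0.000, θ=0.000, ω=-0.000
apply F[31]=+0.005 → step 32: x=-0.001, v=-0.000, θ=0.000, ω=-0.000
apply F[32]=+0.005 → step 33: x=-0.001, v=-0.000, θ=0.000, ω=-0.000
apply F[33]=+0.005 → step 34: x=-0.001, v=-0.000, θ=0.000, ω=-0.000
apply F[34]=+0.004 → step 35: x=-0.001, v=-0.000, θ=0.000, ω=-0.000
apply F[35]=+0.004 → step 36: x=-0.001, v=-0.000, θ=0.000, ω=-0.000
apply F[36]=+0.004 → step 37: x=-0.001, v=-0.000, θ=0.000, ω=-0.000
max |θ| = 0.001 ≤ 0.023 over all 38 states.

Answer: never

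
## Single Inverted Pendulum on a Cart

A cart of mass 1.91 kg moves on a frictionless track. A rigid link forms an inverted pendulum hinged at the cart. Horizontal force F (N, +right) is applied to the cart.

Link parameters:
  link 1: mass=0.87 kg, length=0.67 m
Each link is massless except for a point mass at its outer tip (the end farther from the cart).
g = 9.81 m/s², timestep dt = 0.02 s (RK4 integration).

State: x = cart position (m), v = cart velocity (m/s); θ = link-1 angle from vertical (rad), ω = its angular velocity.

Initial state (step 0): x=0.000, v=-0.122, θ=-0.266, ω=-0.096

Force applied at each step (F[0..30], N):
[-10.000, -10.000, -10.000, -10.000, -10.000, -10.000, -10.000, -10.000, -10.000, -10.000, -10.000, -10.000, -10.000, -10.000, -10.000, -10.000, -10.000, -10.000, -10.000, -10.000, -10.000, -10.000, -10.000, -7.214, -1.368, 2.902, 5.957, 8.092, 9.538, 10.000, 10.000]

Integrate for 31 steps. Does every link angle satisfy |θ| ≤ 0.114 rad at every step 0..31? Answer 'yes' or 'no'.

Answer: no

Derivation:
apply F[0]=-10.000 → step 1: x=-0.003, v=-0.201, θ=-0.268, ω=-0.059
apply F[1]=-10.000 → step 2: x=-0.008, v=-0.281, θ=-0.268, ω=-0.022
apply F[2]=-10.000 → step 3: x=-0.014, v=-0.360, θ=-0.268, ω=0.014
apply F[3]=-10.000 → step 4: x=-0.022, v=-0.439, θ=-0.268, ω=0.051
apply F[4]=-10.000 → step 5: x=-0.032, v=-0.519, θ=-0.266, ω=0.088
apply F[5]=-10.000 → step 6: x=-0.043, v=-0.599, θ=-0.264, ω=0.126
apply F[6]=-10.000 → step 7: x=-0.056, v=-0.678, θ=-0.261, ω=0.165
apply F[7]=-10.000 → step 8: x=-0.070, v=-0.759, θ=-0.258, ω=0.205
apply F[8]=-10.000 → step 9: x=-0.086, v=-0.839, θ=-0.253, ω=0.248
apply F[9]=-10.000 → step 10: x=-0.104, v=-0.920, θ=-0.248, ω=0.292
apply F[10]=-10.000 → step 11: x=-0.123, v=-1.002, θ=-0.241, ω=0.340
apply F[11]=-10.000 → step 12: x=-0.144, v=-1.084, θ=-0.234, ω=0.390
apply F[12]=-10.000 → step 13: x=-0.167, v=-1.167, θ=-0.226, ω=0.444
apply F[13]=-10.000 → step 14: x=-0.191, v=-1.252, θ=-0.216, ω=0.502
apply F[14]=-10.000 → step 15: x=-0.217, v=-1.337, θ=-0.206, ω=0.565
apply F[15]=-10.000 → step 16: x=-0.244, v=-1.423, θ=-0.194, ω=0.633
apply F[16]=-10.000 → step 17: x=-0.274, v=-1.510, θ=-0.180, ω=0.707
apply F[17]=-10.000 → step 18: x=-0.305, v=-1.599, θ=-0.165, ω=0.788
apply F[18]=-10.000 → step 19: x=-0.338, v=-1.690, θ=-0.149, ω=0.875
apply F[19]=-10.000 → step 20: x=-0.372, v=-1.782, θ=-0.130, ω=0.971
apply F[20]=-10.000 → step 21: x=-0.409, v=-1.876, θ=-0.110, ω=1.075
apply F[21]=-10.000 → step 22: x=-0.447, v=-1.973, θ=-0.087, ω=1.189
apply F[22]=-10.000 → step 23: x=-0.488, v=-2.071, θ=-0.062, ω=1.314
apply F[23]=-7.214 → step 24: x=-0.530, v=-2.143, θ=-0.035, ω=1.407
apply F[24]=-1.368 → step 25: x=-0.573, v=-2.155, θ=-0.007, ω=1.420
apply F[25]=+2.902 → step 26: x=-0.616, v=-2.126, θ=0.021, ω=1.377
apply F[26]=+5.957 → step 27: x=-0.658, v=-2.066, θ=0.048, ω=1.298
apply F[27]=+8.092 → step 28: x=-0.698, v=-1.986, θ=0.073, ω=1.197
apply F[28]=+9.538 → step 29: x=-0.737, v=-1.894, θ=0.096, ω=1.084
apply F[29]=+10.000 → step 30: x=-0.774, v=-1.798, θ=0.116, ω=0.973
apply F[30]=+10.000 → step 31: x=-0.809, v=-1.704, θ=0.135, ω=0.872
Max |angle| over trajectory = 0.268 rad; bound = 0.114 → exceeded.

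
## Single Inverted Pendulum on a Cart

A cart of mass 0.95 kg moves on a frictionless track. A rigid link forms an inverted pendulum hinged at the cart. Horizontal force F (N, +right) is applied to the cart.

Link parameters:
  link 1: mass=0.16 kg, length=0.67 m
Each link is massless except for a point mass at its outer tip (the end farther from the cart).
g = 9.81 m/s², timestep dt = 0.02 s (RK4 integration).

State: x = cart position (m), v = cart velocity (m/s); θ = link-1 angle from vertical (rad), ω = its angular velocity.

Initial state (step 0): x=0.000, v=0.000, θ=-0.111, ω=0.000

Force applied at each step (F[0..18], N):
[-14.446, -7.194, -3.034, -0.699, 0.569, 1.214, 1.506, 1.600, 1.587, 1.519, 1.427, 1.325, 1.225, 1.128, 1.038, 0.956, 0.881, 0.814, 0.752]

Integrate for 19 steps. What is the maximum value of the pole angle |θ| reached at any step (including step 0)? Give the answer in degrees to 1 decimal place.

apply F[0]=-14.446 → step 1: x=-0.003, v=-0.300, θ=-0.107, ω=0.413
apply F[1]=-7.194 → step 2: x=-0.010, v=-0.448, θ=-0.097, ω=0.603
apply F[2]=-3.034 → step 3: x=-0.020, v=-0.509, θ=-0.084, ω=0.667
apply F[3]=-0.699 → step 4: x=-0.030, v=-0.521, θ=-0.071, ω=0.662
apply F[4]=+0.569 → step 5: x=-0.041, v=-0.507, θ=-0.058, ω=0.623
apply F[5]=+1.214 → step 6: x=-0.050, v=-0.480, θ=-0.046, ω=0.567
apply F[6]=+1.506 → step 7: x=-0.060, v=-0.447, θ=-0.035, ω=0.506
apply F[7]=+1.600 → step 8: x=-0.068, v=-0.412, θ=-0.026, ω=0.445
apply F[8]=+1.587 → step 9: x=-0.076, v=-0.378, θ=-0.017, ω=0.388
apply F[9]=+1.519 → step 10: x=-0.083, v=-0.346, θ=-0.010, ω=0.336
apply F[10]=+1.427 → step 11: x=-0.090, v=-0.315, θ=-0.004, ω=0.288
apply F[11]=+1.325 → step 12: x=-0.096, v=-0.287, θ=0.001, ω=0.246
apply F[12]=+1.225 → step 13: x=-0.102, v=-0.262, θ=0.006, ω=0.209
apply F[13]=+1.128 → step 14: x=-0.107, v=-0.238, θ=0.010, ω=0.176
apply F[14]=+1.038 → step 15: x=-0.111, v=-0.217, θ=0.013, ω=0.147
apply F[15]=+0.956 → step 16: x=-0.115, v=-0.197, θ=0.016, ω=0.122
apply F[16]=+0.881 → step 17: x=-0.119, v=-0.179, θ=0.018, ω=0.100
apply F[17]=+0.814 → step 18: x=-0.122, v=-0.163, θ=0.020, ω=0.081
apply F[18]=+0.752 → step 19: x=-0.126, v=-0.147, θ=0.021, ω=0.065
Max |angle| over trajectory = 0.111 rad = 6.4°.

Answer: 6.4°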